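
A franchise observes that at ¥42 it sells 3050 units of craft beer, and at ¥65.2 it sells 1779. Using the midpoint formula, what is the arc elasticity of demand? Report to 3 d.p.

ΔQ = 1779 − 3050 = -1271; ΔP = 65.2 − 42 = 23.2.
Midpoints: P̄ = 53.60, Q̄ = 2414.5.
ε = (ΔQ/ΔP)(P̄/Q̄) = (-1271/23.2)(53.60/2414.5).

-1.216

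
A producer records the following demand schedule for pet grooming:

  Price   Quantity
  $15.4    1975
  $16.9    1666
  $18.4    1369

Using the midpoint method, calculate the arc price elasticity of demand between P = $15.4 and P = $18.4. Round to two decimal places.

-2.04

At P = 15.4, Q = 1975; at P = 18.4, Q = 1369.
ΔQ = -606, ΔP = 3.0. Midpoints: P̄ = 16.90, Q̄ = 1672.0.
ε = (ΔQ/ΔP)(P̄/Q̄) = (-606/3.0)(16.90/1672.0).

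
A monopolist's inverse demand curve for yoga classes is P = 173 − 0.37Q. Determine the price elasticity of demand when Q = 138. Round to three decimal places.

-2.388

At Q = 138, P = 173 − 0.37(138) = 121.94.
dP/dQ = −0.37, so dQ/dP = 1/(−0.37) = -2.703.
ε = (dQ/dP)(P/Q) = (-2.703)(121.94/138).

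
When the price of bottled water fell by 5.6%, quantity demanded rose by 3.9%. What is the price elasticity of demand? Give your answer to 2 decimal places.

ε = %ΔQ / %ΔP = (3.9)/(-5.6) = -0.696.

-0.70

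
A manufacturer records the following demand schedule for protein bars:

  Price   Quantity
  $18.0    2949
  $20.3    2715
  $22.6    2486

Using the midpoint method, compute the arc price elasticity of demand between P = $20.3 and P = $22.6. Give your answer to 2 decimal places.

At P = 20.3, Q = 2715; at P = 22.6, Q = 2486.
ΔQ = -229, ΔP = 2.3. Midpoints: P̄ = 21.45, Q̄ = 2600.5.
ε = (ΔQ/ΔP)(P̄/Q̄) = (-229/2.3)(21.45/2600.5).

-0.82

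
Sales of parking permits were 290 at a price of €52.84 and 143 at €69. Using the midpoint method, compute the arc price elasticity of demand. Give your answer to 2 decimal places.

-2.56

ΔQ = 143 − 290 = -147; ΔP = 69 − 52.84 = 16.16.
Midpoints: P̄ = 60.92, Q̄ = 216.5.
ε = (ΔQ/ΔP)(P̄/Q̄) = (-147/16.16)(60.92/216.5).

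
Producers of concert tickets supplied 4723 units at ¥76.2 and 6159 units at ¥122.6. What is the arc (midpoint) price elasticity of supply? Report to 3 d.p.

0.565

ΔQ = 6159 − 4723 = 1436; ΔP = 122.6 − 76.2 = 46.4.
Midpoints: P̄ = 99.40, Q̄ = 5441.0.
ε_s = (ΔQ/ΔP)(P̄/Q̄) = (1436/46.4)(99.40/5441.0).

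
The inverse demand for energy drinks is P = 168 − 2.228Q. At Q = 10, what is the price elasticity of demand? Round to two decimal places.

At Q = 10, P = 168 − 2.228(10) = 145.72.
dP/dQ = −2.228, so dQ/dP = 1/(−2.228) = -0.449.
ε = (dQ/dP)(P/Q) = (-0.449)(145.72/10).

-6.54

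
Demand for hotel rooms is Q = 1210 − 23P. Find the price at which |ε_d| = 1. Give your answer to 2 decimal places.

26.30

For linear demand Q = a − bP, ε = −bP/(a − bP). |ε| = 1 when bP = a − bP, i.e. P = a/(2b).
P = 1210/(2·23) = 1210/46 = 26.3043.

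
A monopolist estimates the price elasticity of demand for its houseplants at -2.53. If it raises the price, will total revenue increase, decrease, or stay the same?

decrease

|ε| = 2.53 > 1, so demand is elastic. A price rise therefore reduces total revenue.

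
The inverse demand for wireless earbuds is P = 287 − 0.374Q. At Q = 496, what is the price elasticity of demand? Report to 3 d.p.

-0.547

At Q = 496, P = 287 − 0.374(496) = 101.50.
dP/dQ = −0.374, so dQ/dP = 1/(−0.374) = -2.674.
ε = (dQ/dP)(P/Q) = (-2.674)(101.50/496).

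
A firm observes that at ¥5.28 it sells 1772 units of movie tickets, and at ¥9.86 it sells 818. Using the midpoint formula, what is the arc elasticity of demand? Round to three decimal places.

ΔQ = 818 − 1772 = -954; ΔP = 9.86 − 5.28 = 4.58.
Midpoints: P̄ = 7.57, Q̄ = 1295.0.
ε = (ΔQ/ΔP)(P̄/Q̄) = (-954/4.58)(7.57/1295.0).

-1.218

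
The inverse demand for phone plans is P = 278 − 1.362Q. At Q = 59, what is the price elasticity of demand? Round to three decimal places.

At Q = 59, P = 278 − 1.362(59) = 197.64.
dP/dQ = −1.362, so dQ/dP = 1/(−1.362) = -0.734.
ε = (dQ/dP)(P/Q) = (-0.734)(197.64/59).

-2.460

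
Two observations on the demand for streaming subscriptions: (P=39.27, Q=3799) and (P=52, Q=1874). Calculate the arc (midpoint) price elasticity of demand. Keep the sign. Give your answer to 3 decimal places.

ΔQ = 1874 − 3799 = -1925; ΔP = 52 − 39.27 = 12.73.
Midpoints: P̄ = 45.64, Q̄ = 2836.5.
ε = (ΔQ/ΔP)(P̄/Q̄) = (-1925/12.73)(45.64/2836.5).

-2.433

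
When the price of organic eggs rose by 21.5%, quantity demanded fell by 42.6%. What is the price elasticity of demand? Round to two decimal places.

-1.98

ε = %ΔQ / %ΔP = (-42.6)/(21.5) = -1.981.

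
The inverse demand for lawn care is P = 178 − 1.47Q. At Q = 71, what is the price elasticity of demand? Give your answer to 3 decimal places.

At Q = 71, P = 178 − 1.47(71) = 73.63.
dP/dQ = −1.47, so dQ/dP = 1/(−1.47) = -0.680.
ε = (dQ/dP)(P/Q) = (-0.680)(73.63/71).

-0.705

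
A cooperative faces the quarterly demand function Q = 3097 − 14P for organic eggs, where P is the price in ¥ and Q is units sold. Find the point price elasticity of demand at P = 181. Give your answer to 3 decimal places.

At P = 181, Q = 563.
dQ/dP = −14.
ε = (dQ/dP)(P/Q) = (-14)(181/563).

-4.501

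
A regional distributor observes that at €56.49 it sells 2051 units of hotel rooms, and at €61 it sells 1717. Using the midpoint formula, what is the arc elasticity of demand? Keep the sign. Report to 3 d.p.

-2.309

ΔQ = 1717 − 2051 = -334; ΔP = 61 − 56.49 = 4.51.
Midpoints: P̄ = 58.75, Q̄ = 1884.0.
ε = (ΔQ/ΔP)(P̄/Q̄) = (-334/4.51)(58.75/1884.0).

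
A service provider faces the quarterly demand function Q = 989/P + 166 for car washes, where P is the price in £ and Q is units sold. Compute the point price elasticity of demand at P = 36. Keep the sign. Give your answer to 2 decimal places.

At P = 36, Q = 193.472.
dQ/dP = −989/P² = -0.763.
ε = (dQ/dP)(P/Q) = (-0.763)(36/193.472).

-0.14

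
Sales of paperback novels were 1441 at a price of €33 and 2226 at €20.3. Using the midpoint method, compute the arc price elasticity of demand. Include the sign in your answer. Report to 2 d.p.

-0.90

ΔQ = 2226 − 1441 = 785; ΔP = 20.3 − 33 = -12.7.
Midpoints: P̄ = 26.65, Q̄ = 1833.5.
ε = (ΔQ/ΔP)(P̄/Q̄) = (785/-12.7)(26.65/1833.5).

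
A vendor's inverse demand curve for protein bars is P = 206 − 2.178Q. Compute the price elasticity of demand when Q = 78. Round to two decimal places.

At Q = 78, P = 206 − 2.178(78) = 36.12.
dP/dQ = −2.178, so dQ/dP = 1/(−2.178) = -0.459.
ε = (dQ/dP)(P/Q) = (-0.459)(36.12/78).

-0.21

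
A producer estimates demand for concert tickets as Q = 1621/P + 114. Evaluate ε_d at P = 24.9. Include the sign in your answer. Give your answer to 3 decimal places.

-0.363

At P = 24.9, Q = 179.100.
dQ/dP = −1621/P² = -2.614.
ε = (dQ/dP)(P/Q) = (-2.614)(24.9/179.100).
|ε| < 1, so demand is inelastic at this price.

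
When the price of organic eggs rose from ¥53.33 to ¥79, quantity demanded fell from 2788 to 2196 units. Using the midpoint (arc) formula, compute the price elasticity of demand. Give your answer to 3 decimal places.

ΔQ = 2196 − 2788 = -592; ΔP = 79 − 53.33 = 25.67.
Midpoints: P̄ = 66.16, Q̄ = 2492.0.
ε = (ΔQ/ΔP)(P̄/Q̄) = (-592/25.67)(66.16/2492.0).

-0.612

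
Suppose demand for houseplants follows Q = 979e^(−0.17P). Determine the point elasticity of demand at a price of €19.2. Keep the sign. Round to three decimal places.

-3.264

At P = 19.2, Q = 37.432.
dQ/dP = −0.17·979e^(−0.17P) = −0.17Q = -6.363.
ε = (dQ/dP)(P/Q) = (-6.363)(19.2/37.432).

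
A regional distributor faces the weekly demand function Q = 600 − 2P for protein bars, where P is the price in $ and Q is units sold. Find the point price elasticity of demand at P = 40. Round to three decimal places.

-0.154

At P = 40, Q = 520.
dQ/dP = −2.
ε = (dQ/dP)(P/Q) = (-2)(40/520).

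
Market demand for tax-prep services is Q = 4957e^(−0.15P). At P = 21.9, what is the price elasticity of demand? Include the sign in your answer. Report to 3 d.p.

At P = 21.9, Q = 185.593.
dQ/dP = −0.15·4957e^(−0.15P) = −0.15Q = -27.839.
ε = (dQ/dP)(P/Q) = (-27.839)(21.9/185.593).
|ε| > 1, so demand is elastic at this price.

-3.285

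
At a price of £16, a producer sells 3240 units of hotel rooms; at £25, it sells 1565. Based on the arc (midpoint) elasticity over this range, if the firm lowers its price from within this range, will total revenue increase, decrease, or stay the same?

increase

Arc ε = (-1675/9)(20.50/2402.5) ≈ -1.588.
|ε| = 1.59 > 1, so demand is elastic. A price cut therefore raises total revenue.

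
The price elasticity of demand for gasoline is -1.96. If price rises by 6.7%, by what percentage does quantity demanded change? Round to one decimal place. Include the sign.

%ΔQ ≈ ε × %ΔP = (-1.96)(6.7%) = -13.13%.

-13.1%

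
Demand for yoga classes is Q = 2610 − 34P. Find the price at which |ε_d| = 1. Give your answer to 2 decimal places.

For linear demand Q = a − bP, ε = −bP/(a − bP). |ε| = 1 when bP = a − bP, i.e. P = a/(2b).
P = 2610/(2·34) = 2610/68 = 38.3824.

38.38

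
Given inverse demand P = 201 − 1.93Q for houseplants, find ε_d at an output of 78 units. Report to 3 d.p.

-0.335

At Q = 78, P = 201 − 1.93(78) = 50.46.
dP/dQ = −1.93, so dQ/dP = 1/(−1.93) = -0.518.
ε = (dQ/dP)(P/Q) = (-0.518)(50.46/78).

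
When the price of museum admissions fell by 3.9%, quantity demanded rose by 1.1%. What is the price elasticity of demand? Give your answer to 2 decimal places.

-0.28

ε = %ΔQ / %ΔP = (1.1)/(-3.9) = -0.282.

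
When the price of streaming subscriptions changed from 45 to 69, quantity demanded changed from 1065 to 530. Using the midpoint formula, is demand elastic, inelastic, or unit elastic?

elastic

Arc ε ≈ -1.593.
|ε| = 1.59 > 1.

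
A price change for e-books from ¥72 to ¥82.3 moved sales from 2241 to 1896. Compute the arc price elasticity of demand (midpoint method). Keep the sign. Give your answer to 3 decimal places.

ΔQ = 1896 − 2241 = -345; ΔP = 82.3 − 72 = 10.3.
Midpoints: P̄ = 77.15, Q̄ = 2068.5.
ε = (ΔQ/ΔP)(P̄/Q̄) = (-345/10.3)(77.15/2068.5).

-1.249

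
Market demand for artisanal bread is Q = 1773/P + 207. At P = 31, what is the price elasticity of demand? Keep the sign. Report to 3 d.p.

At P = 31, Q = 264.194.
dQ/dP = −1773/P² = -1.845.
ε = (dQ/dP)(P/Q) = (-1.845)(31/264.194).

-0.216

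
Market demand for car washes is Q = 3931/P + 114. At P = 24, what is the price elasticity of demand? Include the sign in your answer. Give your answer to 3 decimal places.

At P = 24, Q = 277.792.
dQ/dP = −3931/P² = -6.825.
ε = (dQ/dP)(P/Q) = (-6.825)(24/277.792).

-0.590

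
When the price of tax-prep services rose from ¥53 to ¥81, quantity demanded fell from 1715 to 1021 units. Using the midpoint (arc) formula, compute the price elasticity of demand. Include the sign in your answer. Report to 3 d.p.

ΔQ = 1021 − 1715 = -694; ΔP = 81 − 53 = 28.
Midpoints: P̄ = 67.00, Q̄ = 1368.0.
ε = (ΔQ/ΔP)(P̄/Q̄) = (-694/28)(67.00/1368.0).

-1.214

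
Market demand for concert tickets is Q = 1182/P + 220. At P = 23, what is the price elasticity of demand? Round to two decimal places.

-0.19

At P = 23, Q = 271.391.
dQ/dP = −1182/P² = -2.234.
ε = (dQ/dP)(P/Q) = (-2.234)(23/271.391).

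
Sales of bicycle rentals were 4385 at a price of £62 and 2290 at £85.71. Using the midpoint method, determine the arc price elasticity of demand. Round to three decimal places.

-1.955

ΔQ = 2290 − 4385 = -2095; ΔP = 85.71 − 62 = 23.71.
Midpoints: P̄ = 73.85, Q̄ = 3337.5.
ε = (ΔQ/ΔP)(P̄/Q̄) = (-2095/23.71)(73.85/3337.5).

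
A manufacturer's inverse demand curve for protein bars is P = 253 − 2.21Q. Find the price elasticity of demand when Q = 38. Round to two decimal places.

-2.01

At Q = 38, P = 253 − 2.21(38) = 169.02.
dP/dQ = −2.21, so dQ/dP = 1/(−2.21) = -0.452.
ε = (dQ/dP)(P/Q) = (-0.452)(169.02/38).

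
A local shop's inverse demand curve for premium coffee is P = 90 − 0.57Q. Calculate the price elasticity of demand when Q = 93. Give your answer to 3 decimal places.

At Q = 93, P = 90 − 0.57(93) = 36.99.
dP/dQ = −0.57, so dQ/dP = 1/(−0.57) = -1.754.
ε = (dQ/dP)(P/Q) = (-1.754)(36.99/93).

-0.698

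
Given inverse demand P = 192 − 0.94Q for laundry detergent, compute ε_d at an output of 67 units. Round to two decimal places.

-2.05

At Q = 67, P = 192 − 0.94(67) = 129.02.
dP/dQ = −0.94, so dQ/dP = 1/(−0.94) = -1.064.
ε = (dQ/dP)(P/Q) = (-1.064)(129.02/67).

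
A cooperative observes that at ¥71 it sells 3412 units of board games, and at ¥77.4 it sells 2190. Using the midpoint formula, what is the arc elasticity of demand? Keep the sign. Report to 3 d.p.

ΔQ = 2190 − 3412 = -1222; ΔP = 77.4 − 71 = 6.4.
Midpoints: P̄ = 74.20, Q̄ = 2801.0.
ε = (ΔQ/ΔP)(P̄/Q̄) = (-1222/6.4)(74.20/2801.0).

-5.058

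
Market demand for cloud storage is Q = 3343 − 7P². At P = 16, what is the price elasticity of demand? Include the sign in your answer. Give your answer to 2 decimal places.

At P = 16, Q = 1551.
dQ/dP = −14P = -224.
ε = (dQ/dP)(P/Q) = (-224)(16/1551).

-2.31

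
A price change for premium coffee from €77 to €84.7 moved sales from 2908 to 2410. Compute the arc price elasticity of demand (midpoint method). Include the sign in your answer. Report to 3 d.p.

ΔQ = 2410 − 2908 = -498; ΔP = 84.7 − 77 = 7.7.
Midpoints: P̄ = 80.85, Q̄ = 2659.0.
ε = (ΔQ/ΔP)(P̄/Q̄) = (-498/7.7)(80.85/2659.0).

-1.967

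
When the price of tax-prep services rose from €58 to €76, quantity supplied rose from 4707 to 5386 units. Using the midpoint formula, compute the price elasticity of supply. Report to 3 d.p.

0.501

ΔQ = 5386 − 4707 = 679; ΔP = 76 − 58 = 18.
Midpoints: P̄ = 67.00, Q̄ = 5046.5.
ε_s = (ΔQ/ΔP)(P̄/Q̄) = (679/18)(67.00/5046.5).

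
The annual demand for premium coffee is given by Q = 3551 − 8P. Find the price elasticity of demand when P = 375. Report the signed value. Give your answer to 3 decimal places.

At P = 375, Q = 551.
dQ/dP = −8.
ε = (dQ/dP)(P/Q) = (-8)(375/551).
|ε| > 1, so demand is elastic at this price.

-5.445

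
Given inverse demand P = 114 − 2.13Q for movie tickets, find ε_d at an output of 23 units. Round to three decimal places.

At Q = 23, P = 114 − 2.13(23) = 65.01.
dP/dQ = −2.13, so dQ/dP = 1/(−2.13) = -0.469.
ε = (dQ/dP)(P/Q) = (-0.469)(65.01/23).

-1.327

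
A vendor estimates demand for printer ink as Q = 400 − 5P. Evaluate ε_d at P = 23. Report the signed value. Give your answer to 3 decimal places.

-0.404

At P = 23, Q = 285.
dQ/dP = −5.
ε = (dQ/dP)(P/Q) = (-5)(23/285).
|ε| < 1, so demand is inelastic at this price.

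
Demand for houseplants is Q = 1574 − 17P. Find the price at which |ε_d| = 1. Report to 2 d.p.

For linear demand Q = a − bP, ε = −bP/(a − bP). |ε| = 1 when bP = a − bP, i.e. P = a/(2b).
P = 1574/(2·17) = 1574/34 = 46.2941.

46.29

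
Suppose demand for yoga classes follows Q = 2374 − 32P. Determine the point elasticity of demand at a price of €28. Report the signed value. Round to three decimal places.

-0.606

At P = 28, Q = 1478.
dQ/dP = −32.
ε = (dQ/dP)(P/Q) = (-32)(28/1478).
|ε| < 1, so demand is inelastic at this price.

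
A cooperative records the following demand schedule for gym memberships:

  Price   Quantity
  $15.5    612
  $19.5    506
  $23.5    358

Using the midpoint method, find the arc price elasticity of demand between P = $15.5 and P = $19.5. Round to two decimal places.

-0.83

At P = 15.5, Q = 612; at P = 19.5, Q = 506.
ΔQ = -106, ΔP = 4.0. Midpoints: P̄ = 17.50, Q̄ = 559.0.
ε = (ΔQ/ΔP)(P̄/Q̄) = (-106/4.0)(17.50/559.0).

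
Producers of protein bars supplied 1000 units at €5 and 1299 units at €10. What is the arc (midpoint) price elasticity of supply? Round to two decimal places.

0.39

ΔQ = 1299 − 1000 = 299; ΔP = 10 − 5 = 5.
Midpoints: P̄ = 7.50, Q̄ = 1149.5.
ε_s = (ΔQ/ΔP)(P̄/Q̄) = (299/5)(7.50/1149.5).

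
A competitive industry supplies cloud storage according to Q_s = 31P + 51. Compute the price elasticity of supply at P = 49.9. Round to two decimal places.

At P = 49.9, Q_s = 1597.90.
dQ_s/dP = 31.
ε_s = (dQ_s/dP)(P/Q_s) = (31)(49.9/1597.90).

0.97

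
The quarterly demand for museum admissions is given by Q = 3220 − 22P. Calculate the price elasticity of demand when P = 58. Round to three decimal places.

-0.656

At P = 58, Q = 1944.
dQ/dP = −22.
ε = (dQ/dP)(P/Q) = (-22)(58/1944).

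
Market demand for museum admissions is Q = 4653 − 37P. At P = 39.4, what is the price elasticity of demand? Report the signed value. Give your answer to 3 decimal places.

-0.456

At P = 39.4, Q = 3195.200.
dQ/dP = −37.
ε = (dQ/dP)(P/Q) = (-37)(39.4/3195.200).
|ε| < 1, so demand is inelastic at this price.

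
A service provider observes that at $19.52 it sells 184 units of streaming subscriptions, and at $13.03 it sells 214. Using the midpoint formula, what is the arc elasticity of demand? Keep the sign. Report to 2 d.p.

-0.38

ΔQ = 214 − 184 = 30; ΔP = 13.03 − 19.52 = -6.49.
Midpoints: P̄ = 16.27, Q̄ = 199.0.
ε = (ΔQ/ΔP)(P̄/Q̄) = (30/-6.49)(16.27/199.0).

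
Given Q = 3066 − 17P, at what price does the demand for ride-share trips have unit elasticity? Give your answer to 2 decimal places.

For linear demand Q = a − bP, ε = −bP/(a − bP). |ε| = 1 when bP = a − bP, i.e. P = a/(2b).
P = 3066/(2·17) = 3066/34 = 90.1765.

90.18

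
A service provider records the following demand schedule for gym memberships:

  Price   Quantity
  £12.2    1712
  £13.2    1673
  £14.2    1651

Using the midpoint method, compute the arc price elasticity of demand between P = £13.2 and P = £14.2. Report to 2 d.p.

-0.18

At P = 13.2, Q = 1673; at P = 14.2, Q = 1651.
ΔQ = -22, ΔP = 1.0. Midpoints: P̄ = 13.70, Q̄ = 1662.0.
ε = (ΔQ/ΔP)(P̄/Q̄) = (-22/1.0)(13.70/1662.0).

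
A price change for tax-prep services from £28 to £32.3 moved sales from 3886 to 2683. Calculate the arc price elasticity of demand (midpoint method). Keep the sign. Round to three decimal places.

ΔQ = 2683 − 3886 = -1203; ΔP = 32.3 − 28 = 4.3.
Midpoints: P̄ = 30.15, Q̄ = 3284.5.
ε = (ΔQ/ΔP)(P̄/Q̄) = (-1203/4.3)(30.15/3284.5).

-2.568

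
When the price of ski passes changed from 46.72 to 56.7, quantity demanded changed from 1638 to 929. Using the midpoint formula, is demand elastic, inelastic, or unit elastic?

elastic

Arc ε ≈ -2.862.
|ε| = 2.86 > 1.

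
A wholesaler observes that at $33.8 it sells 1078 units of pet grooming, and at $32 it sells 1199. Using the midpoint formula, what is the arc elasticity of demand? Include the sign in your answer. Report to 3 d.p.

-1.943

ΔQ = 1199 − 1078 = 121; ΔP = 32 − 33.8 = -1.8.
Midpoints: P̄ = 32.90, Q̄ = 1138.5.
ε = (ΔQ/ΔP)(P̄/Q̄) = (121/-1.8)(32.90/1138.5).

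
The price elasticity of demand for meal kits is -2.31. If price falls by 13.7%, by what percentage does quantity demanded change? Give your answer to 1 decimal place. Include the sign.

31.6%

%ΔQ ≈ ε × %ΔP = (-2.31)(-13.7%) = 31.65%.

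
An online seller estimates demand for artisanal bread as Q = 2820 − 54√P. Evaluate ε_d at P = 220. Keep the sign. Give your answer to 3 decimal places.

-0.198

At P = 220, Q = 2019.051.
dQ/dP = −54/(2√P) = -1.820.
ε = (dQ/dP)(P/Q) = (-1.820)(220/2019.051).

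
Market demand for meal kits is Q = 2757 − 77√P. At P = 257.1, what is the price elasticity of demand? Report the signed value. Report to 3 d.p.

At P = 257.1, Q = 1522.356.
dQ/dP = −77/(2√P) = -2.401.
ε = (dQ/dP)(P/Q) = (-2.401)(257.1/1522.356).

-0.406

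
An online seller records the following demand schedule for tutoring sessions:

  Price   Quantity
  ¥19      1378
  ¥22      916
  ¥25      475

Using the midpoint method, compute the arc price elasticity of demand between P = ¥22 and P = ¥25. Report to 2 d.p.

At P = 22, Q = 916; at P = 25, Q = 475.
ΔQ = -441, ΔP = 3. Midpoints: P̄ = 23.50, Q̄ = 695.5.
ε = (ΔQ/ΔP)(P̄/Q̄) = (-441/3)(23.50/695.5).

-4.97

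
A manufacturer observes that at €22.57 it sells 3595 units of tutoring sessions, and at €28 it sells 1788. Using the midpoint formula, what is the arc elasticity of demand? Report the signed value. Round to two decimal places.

ΔQ = 1788 − 3595 = -1807; ΔP = 28 − 22.57 = 5.43.
Midpoints: P̄ = 25.29, Q̄ = 2691.5.
ε = (ΔQ/ΔP)(P̄/Q̄) = (-1807/5.43)(25.29/2691.5).

-3.13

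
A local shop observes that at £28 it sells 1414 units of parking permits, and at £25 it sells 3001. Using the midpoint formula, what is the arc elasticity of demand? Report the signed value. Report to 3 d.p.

-6.350

ΔQ = 3001 − 1414 = 1587; ΔP = 25 − 28 = -3.
Midpoints: P̄ = 26.50, Q̄ = 2207.5.
ε = (ΔQ/ΔP)(P̄/Q̄) = (1587/-3)(26.50/2207.5).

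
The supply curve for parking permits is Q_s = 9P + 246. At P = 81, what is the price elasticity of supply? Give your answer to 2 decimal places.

At P = 81, Q_s = 975.
dQ_s/dP = 9.
ε_s = (dQ_s/dP)(P/Q_s) = (9)(81/975).

0.75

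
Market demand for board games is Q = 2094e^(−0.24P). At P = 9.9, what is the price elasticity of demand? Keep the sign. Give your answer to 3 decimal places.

-2.376

At P = 9.9, Q = 194.578.
dQ/dP = −0.24·2094e^(−0.24P) = −0.24Q = -46.699.
ε = (dQ/dP)(P/Q) = (-46.699)(9.9/194.578).
|ε| > 1, so demand is elastic at this price.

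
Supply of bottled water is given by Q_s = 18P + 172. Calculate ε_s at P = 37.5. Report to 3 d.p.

0.797

At P = 37.5, Q_s = 847.
dQ_s/dP = 18.
ε_s = (dQ_s/dP)(P/Q_s) = (18)(37.5/847).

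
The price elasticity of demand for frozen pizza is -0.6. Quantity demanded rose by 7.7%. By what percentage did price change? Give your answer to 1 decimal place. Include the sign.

-12.8%

%ΔP ≈ %ΔQ / ε = (7.7%)/(-0.6) = -12.83%.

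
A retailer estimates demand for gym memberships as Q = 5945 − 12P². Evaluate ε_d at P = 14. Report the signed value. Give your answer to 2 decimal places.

-1.31

At P = 14, Q = 3593.
dQ/dP = −24P = -336.
ε = (dQ/dP)(P/Q) = (-336)(14/3593).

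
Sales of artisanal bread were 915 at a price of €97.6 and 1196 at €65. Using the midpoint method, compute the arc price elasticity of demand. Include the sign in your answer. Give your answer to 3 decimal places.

-0.664

ΔQ = 1196 − 915 = 281; ΔP = 65 − 97.6 = -32.6.
Midpoints: P̄ = 81.30, Q̄ = 1055.5.
ε = (ΔQ/ΔP)(P̄/Q̄) = (281/-32.6)(81.30/1055.5).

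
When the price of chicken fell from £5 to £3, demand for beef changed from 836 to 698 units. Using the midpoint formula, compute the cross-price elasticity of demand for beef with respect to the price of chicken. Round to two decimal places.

ΔQ_x = 698 − 836 = -138; ΔP_y = 3 − 5 = -2.
Midpoints: P̄_y = 4.00, Q̄_x = 767.0.
ε_xy = (ΔQ_x/ΔP_y)(P̄_y/Q̄_x) = (-138/-2)(4.00/767.0).
ε_xy > 0, so the goods are substitutes.

0.36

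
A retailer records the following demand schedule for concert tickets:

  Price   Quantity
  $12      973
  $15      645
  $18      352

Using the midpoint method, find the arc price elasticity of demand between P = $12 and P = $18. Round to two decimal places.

At P = 12, Q = 973; at P = 18, Q = 352.
ΔQ = -621, ΔP = 6. Midpoints: P̄ = 15.00, Q̄ = 662.5.
ε = (ΔQ/ΔP)(P̄/Q̄) = (-621/6)(15.00/662.5).

-2.34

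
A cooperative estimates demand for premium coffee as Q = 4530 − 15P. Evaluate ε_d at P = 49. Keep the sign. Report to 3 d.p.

At P = 49, Q = 3795.
dQ/dP = −15.
ε = (dQ/dP)(P/Q) = (-15)(49/3795).
|ε| < 1, so demand is inelastic at this price.

-0.194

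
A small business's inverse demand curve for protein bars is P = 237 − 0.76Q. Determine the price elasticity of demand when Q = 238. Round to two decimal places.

At Q = 238, P = 237 − 0.76(238) = 56.12.
dP/dQ = −0.76, so dQ/dP = 1/(−0.76) = -1.316.
ε = (dQ/dP)(P/Q) = (-1.316)(56.12/238).

-0.31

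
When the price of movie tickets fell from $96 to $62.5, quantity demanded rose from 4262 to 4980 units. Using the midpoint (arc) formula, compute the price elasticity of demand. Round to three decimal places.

ΔQ = 4980 − 4262 = 718; ΔP = 62.5 − 96 = -33.5.
Midpoints: P̄ = 79.25, Q̄ = 4621.0.
ε = (ΔQ/ΔP)(P̄/Q̄) = (718/-33.5)(79.25/4621.0).

-0.368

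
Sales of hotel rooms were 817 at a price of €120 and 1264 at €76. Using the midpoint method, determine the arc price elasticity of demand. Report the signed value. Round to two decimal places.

-0.96

ΔQ = 1264 − 817 = 447; ΔP = 76 − 120 = -44.
Midpoints: P̄ = 98.00, Q̄ = 1040.5.
ε = (ΔQ/ΔP)(P̄/Q̄) = (447/-44)(98.00/1040.5).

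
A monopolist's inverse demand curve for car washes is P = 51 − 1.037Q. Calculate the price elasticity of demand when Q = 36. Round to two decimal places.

-0.37

At Q = 36, P = 51 − 1.037(36) = 13.67.
dP/dQ = −1.037, so dQ/dP = 1/(−1.037) = -0.964.
ε = (dQ/dP)(P/Q) = (-0.964)(13.67/36).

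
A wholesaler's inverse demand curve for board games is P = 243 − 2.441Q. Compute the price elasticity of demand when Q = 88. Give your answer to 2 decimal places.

At Q = 88, P = 243 − 2.441(88) = 28.19.
dP/dQ = −2.441, so dQ/dP = 1/(−2.441) = -0.410.
ε = (dQ/dP)(P/Q) = (-0.410)(28.19/88).

-0.13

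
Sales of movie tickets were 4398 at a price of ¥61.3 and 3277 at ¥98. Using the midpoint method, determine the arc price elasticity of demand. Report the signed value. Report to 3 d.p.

-0.634

ΔQ = 3277 − 4398 = -1121; ΔP = 98 − 61.3 = 36.7.
Midpoints: P̄ = 79.65, Q̄ = 3837.5.
ε = (ΔQ/ΔP)(P̄/Q̄) = (-1121/36.7)(79.65/3837.5).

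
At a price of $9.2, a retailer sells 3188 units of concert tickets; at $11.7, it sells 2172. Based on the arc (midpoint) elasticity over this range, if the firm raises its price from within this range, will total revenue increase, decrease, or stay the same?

decrease

Arc ε = (-1016/2.5)(10.45/2680.0) ≈ -1.585.
|ε| = 1.58 > 1, so demand is elastic. A price rise therefore reduces total revenue.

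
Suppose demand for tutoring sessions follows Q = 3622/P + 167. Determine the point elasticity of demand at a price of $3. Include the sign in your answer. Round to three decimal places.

-0.878

At P = 3, Q = 1374.333.
dQ/dP = −3622/P² = -402.444.
ε = (dQ/dP)(P/Q) = (-402.444)(3/1374.333).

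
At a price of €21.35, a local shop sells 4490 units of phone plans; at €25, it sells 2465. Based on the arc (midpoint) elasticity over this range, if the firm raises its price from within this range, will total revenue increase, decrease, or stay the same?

Arc ε = (-2025/3.65)(23.18/3477.5) ≈ -3.697.
|ε| = 3.70 > 1, so demand is elastic. A price rise therefore reduces total revenue.

decrease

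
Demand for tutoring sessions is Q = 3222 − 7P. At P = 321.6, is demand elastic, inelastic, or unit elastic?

Q = 970.800, dQ/dP = -7.
ε = (dQ/dP)(P/Q) ≈ -2.319.
|ε| = 2.32 > 1.

elastic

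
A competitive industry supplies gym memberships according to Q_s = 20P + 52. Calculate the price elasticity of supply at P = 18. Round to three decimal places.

0.874

At P = 18, Q_s = 412.
dQ_s/dP = 20.
ε_s = (dQ_s/dP)(P/Q_s) = (20)(18/412).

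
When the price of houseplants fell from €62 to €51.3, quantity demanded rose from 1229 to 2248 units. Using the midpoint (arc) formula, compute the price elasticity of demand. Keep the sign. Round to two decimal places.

-3.10

ΔQ = 2248 − 1229 = 1019; ΔP = 51.3 − 62 = -10.7.
Midpoints: P̄ = 56.65, Q̄ = 1738.5.
ε = (ΔQ/ΔP)(P̄/Q̄) = (1019/-10.7)(56.65/1738.5).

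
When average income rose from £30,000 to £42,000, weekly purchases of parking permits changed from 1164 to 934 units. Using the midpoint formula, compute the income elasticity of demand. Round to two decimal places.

ΔQ = -230, ΔI = 12000. Midpoints: Ī = 36,000, Q̄ = 1049.0.
ε_I = (ΔQ/ΔI)(Ī/Q̄) = (-230/12000)(36000/1049.0).

-0.66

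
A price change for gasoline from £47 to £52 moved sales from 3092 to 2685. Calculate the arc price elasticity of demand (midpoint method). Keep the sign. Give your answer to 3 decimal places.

-1.395

ΔQ = 2685 − 3092 = -407; ΔP = 52 − 47 = 5.
Midpoints: P̄ = 49.50, Q̄ = 2888.5.
ε = (ΔQ/ΔP)(P̄/Q̄) = (-407/5)(49.50/2888.5).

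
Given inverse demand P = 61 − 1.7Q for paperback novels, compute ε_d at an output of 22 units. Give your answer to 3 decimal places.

-0.631

At Q = 22, P = 61 − 1.7(22) = 23.60.
dP/dQ = −1.7, so dQ/dP = 1/(−1.7) = -0.588.
ε = (dQ/dP)(P/Q) = (-0.588)(23.60/22).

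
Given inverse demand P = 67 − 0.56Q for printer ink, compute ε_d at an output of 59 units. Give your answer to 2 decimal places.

At Q = 59, P = 67 − 0.56(59) = 33.96.
dP/dQ = −0.56, so dQ/dP = 1/(−0.56) = -1.786.
ε = (dQ/dP)(P/Q) = (-1.786)(33.96/59).

-1.03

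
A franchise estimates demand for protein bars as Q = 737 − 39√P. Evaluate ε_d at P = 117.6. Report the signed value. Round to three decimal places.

-0.673

At P = 117.6, Q = 314.070.
dQ/dP = −39/(2√P) = -1.798.
ε = (dQ/dP)(P/Q) = (-1.798)(117.6/314.070).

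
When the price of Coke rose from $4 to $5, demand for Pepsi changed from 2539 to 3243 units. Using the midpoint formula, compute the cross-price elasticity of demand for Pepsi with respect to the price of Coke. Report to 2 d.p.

ΔQ_x = 3243 − 2539 = 704; ΔP_y = 5 − 4 = 1.
Midpoints: P̄_y = 4.50, Q̄_x = 2891.0.
ε_xy = (ΔQ_x/ΔP_y)(P̄_y/Q̄_x) = (704/1)(4.50/2891.0).

1.10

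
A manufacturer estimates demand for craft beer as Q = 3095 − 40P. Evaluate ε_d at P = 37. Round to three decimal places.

At P = 37, Q = 1615.
dQ/dP = −40.
ε = (dQ/dP)(P/Q) = (-40)(37/1615).

-0.916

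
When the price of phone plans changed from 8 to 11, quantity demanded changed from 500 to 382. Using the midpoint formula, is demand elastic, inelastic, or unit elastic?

inelastic

Arc ε ≈ -0.847.
|ε| = 0.85 < 1.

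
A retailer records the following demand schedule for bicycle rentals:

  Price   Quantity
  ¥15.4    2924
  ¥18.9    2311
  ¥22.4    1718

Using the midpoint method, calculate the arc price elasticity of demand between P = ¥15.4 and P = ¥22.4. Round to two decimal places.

-1.40

At P = 15.4, Q = 2924; at P = 22.4, Q = 1718.
ΔQ = -1206, ΔP = 7.0. Midpoints: P̄ = 18.90, Q̄ = 2321.0.
ε = (ΔQ/ΔP)(P̄/Q̄) = (-1206/7.0)(18.90/2321.0).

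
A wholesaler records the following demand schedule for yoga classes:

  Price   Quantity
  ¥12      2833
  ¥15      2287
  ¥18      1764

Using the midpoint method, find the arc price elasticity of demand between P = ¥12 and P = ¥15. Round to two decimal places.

-0.96

At P = 12, Q = 2833; at P = 15, Q = 2287.
ΔQ = -546, ΔP = 3. Midpoints: P̄ = 13.50, Q̄ = 2560.0.
ε = (ΔQ/ΔP)(P̄/Q̄) = (-546/3)(13.50/2560.0).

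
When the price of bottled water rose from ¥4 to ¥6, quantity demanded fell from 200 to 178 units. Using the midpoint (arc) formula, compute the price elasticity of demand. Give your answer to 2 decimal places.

-0.29

ΔQ = 178 − 200 = -22; ΔP = 6 − 4 = 2.
Midpoints: P̄ = 5.00, Q̄ = 189.0.
ε = (ΔQ/ΔP)(P̄/Q̄) = (-22/2)(5.00/189.0).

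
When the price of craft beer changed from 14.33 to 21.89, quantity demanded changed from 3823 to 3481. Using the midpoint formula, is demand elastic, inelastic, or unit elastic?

Arc ε ≈ -0.224.
|ε| = 0.22 < 1.

inelastic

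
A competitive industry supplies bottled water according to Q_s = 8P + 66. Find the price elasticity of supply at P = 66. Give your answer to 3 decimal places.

At P = 66, Q_s = 594.
dQ_s/dP = 8.
ε_s = (dQ_s/dP)(P/Q_s) = (8)(66/594).

0.889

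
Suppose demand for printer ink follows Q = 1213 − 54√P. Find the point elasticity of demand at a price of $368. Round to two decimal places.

At P = 368, Q = 177.100.
dQ/dP = −54/(2√P) = -1.407.
ε = (dQ/dP)(P/Q) = (-1.407)(368/177.100).

-2.92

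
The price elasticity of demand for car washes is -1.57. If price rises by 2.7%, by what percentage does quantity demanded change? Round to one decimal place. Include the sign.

%ΔQ ≈ ε × %ΔP = (-1.57)(2.7%) = -4.24%.

-4.2%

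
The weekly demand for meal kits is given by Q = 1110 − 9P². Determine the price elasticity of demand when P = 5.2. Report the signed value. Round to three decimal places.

At P = 5.2, Q = 866.640.
dQ/dP = −18P = -93.600.
ε = (dQ/dP)(P/Q) = (-93.600)(5.2/866.640).

-0.562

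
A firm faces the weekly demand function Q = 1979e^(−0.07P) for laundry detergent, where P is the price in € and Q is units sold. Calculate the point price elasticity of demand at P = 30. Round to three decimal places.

At P = 30, Q = 242.341.
dQ/dP = −0.07·1979e^(−0.07P) = −0.07Q = -16.964.
ε = (dQ/dP)(P/Q) = (-16.964)(30/242.341).
|ε| > 1, so demand is elastic at this price.

-2.100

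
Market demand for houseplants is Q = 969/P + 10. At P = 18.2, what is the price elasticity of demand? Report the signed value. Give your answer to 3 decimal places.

At P = 18.2, Q = 63.242.
dQ/dP = −969/P² = -2.925.
ε = (dQ/dP)(P/Q) = (-2.925)(18.2/63.242).
|ε| < 1, so demand is inelastic at this price.

-0.842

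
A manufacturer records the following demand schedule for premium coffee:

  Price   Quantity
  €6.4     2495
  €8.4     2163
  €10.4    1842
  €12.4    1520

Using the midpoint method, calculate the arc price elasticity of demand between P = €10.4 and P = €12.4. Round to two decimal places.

At P = 10.4, Q = 1842; at P = 12.4, Q = 1520.
ΔQ = -322, ΔP = 2.0. Midpoints: P̄ = 11.40, Q̄ = 1681.0.
ε = (ΔQ/ΔP)(P̄/Q̄) = (-322/2.0)(11.40/1681.0).

-1.09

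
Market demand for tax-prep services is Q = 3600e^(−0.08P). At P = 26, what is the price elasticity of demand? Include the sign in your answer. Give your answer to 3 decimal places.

-2.080

At P = 26, Q = 449.749.
dQ/dP = −0.08·3600e^(−0.08P) = −0.08Q = -35.980.
ε = (dQ/dP)(P/Q) = (-35.980)(26/449.749).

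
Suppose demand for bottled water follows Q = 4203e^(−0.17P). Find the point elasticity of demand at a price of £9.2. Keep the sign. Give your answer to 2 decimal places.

-1.56

At P = 9.2, Q = 879.676.
dQ/dP = −0.17·4203e^(−0.17P) = −0.17Q = -149.545.
ε = (dQ/dP)(P/Q) = (-149.545)(9.2/879.676).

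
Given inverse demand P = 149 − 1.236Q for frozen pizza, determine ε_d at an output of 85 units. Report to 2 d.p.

At Q = 85, P = 149 − 1.236(85) = 43.94.
dP/dQ = −1.236, so dQ/dP = 1/(−1.236) = -0.809.
ε = (dQ/dP)(P/Q) = (-0.809)(43.94/85).

-0.42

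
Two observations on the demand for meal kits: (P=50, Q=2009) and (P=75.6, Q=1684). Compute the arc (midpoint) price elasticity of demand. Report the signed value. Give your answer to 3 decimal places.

-0.432

ΔQ = 1684 − 2009 = -325; ΔP = 75.6 − 50 = 25.6.
Midpoints: P̄ = 62.80, Q̄ = 1846.5.
ε = (ΔQ/ΔP)(P̄/Q̄) = (-325/25.6)(62.80/1846.5).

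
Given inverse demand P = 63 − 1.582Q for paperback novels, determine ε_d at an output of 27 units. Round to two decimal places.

At Q = 27, P = 63 − 1.582(27) = 20.29.
dP/dQ = −1.582, so dQ/dP = 1/(−1.582) = -0.632.
ε = (dQ/dP)(P/Q) = (-0.632)(20.29/27).

-0.47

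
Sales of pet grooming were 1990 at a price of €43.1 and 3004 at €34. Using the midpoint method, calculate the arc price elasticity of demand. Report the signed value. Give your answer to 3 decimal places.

ΔQ = 3004 − 1990 = 1014; ΔP = 34 − 43.1 = -9.1.
Midpoints: P̄ = 38.55, Q̄ = 2497.0.
ε = (ΔQ/ΔP)(P̄/Q̄) = (1014/-9.1)(38.55/2497.0).

-1.720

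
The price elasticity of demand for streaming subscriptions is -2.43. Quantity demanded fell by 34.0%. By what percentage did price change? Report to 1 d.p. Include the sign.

14.0%

%ΔP ≈ %ΔQ / ε = (-34.0%)/(-2.43) = 13.99%.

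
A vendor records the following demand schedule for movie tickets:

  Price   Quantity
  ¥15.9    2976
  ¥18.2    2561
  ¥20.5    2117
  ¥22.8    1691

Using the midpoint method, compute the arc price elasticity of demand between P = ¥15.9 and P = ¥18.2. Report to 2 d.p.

At P = 15.9, Q = 2976; at P = 18.2, Q = 2561.
ΔQ = -415, ΔP = 2.3. Midpoints: P̄ = 17.05, Q̄ = 2768.5.
ε = (ΔQ/ΔP)(P̄/Q̄) = (-415/2.3)(17.05/2768.5).

-1.11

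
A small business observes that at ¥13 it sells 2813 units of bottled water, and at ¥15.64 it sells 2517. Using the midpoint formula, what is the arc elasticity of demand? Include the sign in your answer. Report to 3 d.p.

-0.602

ΔQ = 2517 − 2813 = -296; ΔP = 15.64 − 13 = 2.64.
Midpoints: P̄ = 14.32, Q̄ = 2665.0.
ε = (ΔQ/ΔP)(P̄/Q̄) = (-296/2.64)(14.32/2665.0).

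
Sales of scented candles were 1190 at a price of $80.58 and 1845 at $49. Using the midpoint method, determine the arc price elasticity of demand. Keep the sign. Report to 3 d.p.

-0.886

ΔQ = 1845 − 1190 = 655; ΔP = 49 − 80.58 = -31.58.
Midpoints: P̄ = 64.79, Q̄ = 1517.5.
ε = (ΔQ/ΔP)(P̄/Q̄) = (655/-31.58)(64.79/1517.5).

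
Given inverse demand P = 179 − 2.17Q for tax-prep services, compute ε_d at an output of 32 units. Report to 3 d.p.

At Q = 32, P = 179 − 2.17(32) = 109.56.
dP/dQ = −2.17, so dQ/dP = 1/(−2.17) = -0.461.
ε = (dQ/dP)(P/Q) = (-0.461)(109.56/32).

-1.578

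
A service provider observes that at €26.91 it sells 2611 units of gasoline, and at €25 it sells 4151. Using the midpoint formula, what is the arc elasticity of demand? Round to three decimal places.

-6.190

ΔQ = 4151 − 2611 = 1540; ΔP = 25 − 26.91 = -1.91.
Midpoints: P̄ = 25.95, Q̄ = 3381.0.
ε = (ΔQ/ΔP)(P̄/Q̄) = (1540/-1.91)(25.95/3381.0).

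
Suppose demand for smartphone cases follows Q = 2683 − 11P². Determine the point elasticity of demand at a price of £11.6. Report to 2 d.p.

-2.46

At P = 11.6, Q = 1202.840.
dQ/dP = −22P = -255.200.
ε = (dQ/dP)(P/Q) = (-255.200)(11.6/1202.840).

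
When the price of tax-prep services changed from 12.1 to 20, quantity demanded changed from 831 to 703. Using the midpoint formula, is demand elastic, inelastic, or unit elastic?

Arc ε ≈ -0.339.
|ε| = 0.34 < 1.

inelastic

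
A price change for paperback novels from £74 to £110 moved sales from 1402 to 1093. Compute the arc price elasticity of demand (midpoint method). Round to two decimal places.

ΔQ = 1093 − 1402 = -309; ΔP = 110 − 74 = 36.
Midpoints: P̄ = 92.00, Q̄ = 1247.5.
ε = (ΔQ/ΔP)(P̄/Q̄) = (-309/36)(92.00/1247.5).

-0.63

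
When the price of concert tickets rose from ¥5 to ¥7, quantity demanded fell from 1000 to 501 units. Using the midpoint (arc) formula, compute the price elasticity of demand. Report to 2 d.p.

-1.99

ΔQ = 501 − 1000 = -499; ΔP = 7 − 5 = 2.
Midpoints: P̄ = 6.00, Q̄ = 750.5.
ε = (ΔQ/ΔP)(P̄/Q̄) = (-499/2)(6.00/750.5).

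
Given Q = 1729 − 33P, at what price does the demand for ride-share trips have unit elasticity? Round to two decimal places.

26.20

For linear demand Q = a − bP, ε = −bP/(a − bP). |ε| = 1 when bP = a − bP, i.e. P = a/(2b).
P = 1729/(2·33) = 1729/66 = 26.1970.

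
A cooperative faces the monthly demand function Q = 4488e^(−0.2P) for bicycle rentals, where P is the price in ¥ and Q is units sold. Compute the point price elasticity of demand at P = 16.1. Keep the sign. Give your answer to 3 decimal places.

-3.220

At P = 16.1, Q = 179.318.
dQ/dP = −0.2·4488e^(−0.2P) = −0.2Q = -35.864.
ε = (dQ/dP)(P/Q) = (-35.864)(16.1/179.318).
|ε| > 1, so demand is elastic at this price.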